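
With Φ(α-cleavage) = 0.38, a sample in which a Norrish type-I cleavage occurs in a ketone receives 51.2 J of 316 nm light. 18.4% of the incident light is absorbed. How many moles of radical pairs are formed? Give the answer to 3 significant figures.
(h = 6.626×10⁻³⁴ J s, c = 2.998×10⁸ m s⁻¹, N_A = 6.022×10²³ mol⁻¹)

Photon energy at 316 nm: hc/λ = (6.626×10⁻³⁴)(2.998×10⁸)/(316×10⁻⁹) = 6.286×10⁻¹⁹ J.
Photons incident: 51.2 / 6.286×10⁻¹⁹ = 8.145×10¹⁹, i.e. 8.145×10¹⁹/6.022×10²³ = 1.353×10⁻⁴ mol.
Photons absorbed: 0.184 × 1.353×10⁻⁴ = 2.490×10⁻⁵ mol.
Product: Φ × n_abs = 0.38 × 2.490×10⁻⁵ = 9.462×10⁻⁶ mol.

9.46×10⁻⁶ mol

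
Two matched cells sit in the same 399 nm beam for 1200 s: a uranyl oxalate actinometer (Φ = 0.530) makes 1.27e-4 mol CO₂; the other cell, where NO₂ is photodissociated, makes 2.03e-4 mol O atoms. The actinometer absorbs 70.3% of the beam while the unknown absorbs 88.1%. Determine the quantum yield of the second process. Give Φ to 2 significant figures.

Φ = 0.68

Photons absorbed by the actinometer: 1.27e-4 / 0.530 = 2.396e-4 mol.
Incident flux: 2.396e-4 / 0.703 = 3.408e-4 einstein.
Absorbed by unknown: 0.881 × 3.408e-4 = 3.002e-4 mol.
Φ(unknown) = 2.03e-4 / 3.002e-4 = 0.68.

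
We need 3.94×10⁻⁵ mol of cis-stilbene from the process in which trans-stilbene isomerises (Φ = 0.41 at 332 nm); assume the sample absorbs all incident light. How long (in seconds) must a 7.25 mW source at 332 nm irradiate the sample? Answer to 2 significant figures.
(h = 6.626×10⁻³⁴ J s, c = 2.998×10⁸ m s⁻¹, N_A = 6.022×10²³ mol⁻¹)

Photons that must be absorbed: 3.94×10⁻⁵ / 0.41 = 9.610×10⁻⁵ mol.
Photon energy: hc/λ = 5.983×10⁻¹⁹ J; per mole, 3.603×10⁵ J mol⁻¹.
Energy required: 9.610×10⁻⁵ × 3.603×10⁵ = 34.62 J.
Time: 34.62 J / 0.00725 W = 4800 s.

t ≈ 4800 s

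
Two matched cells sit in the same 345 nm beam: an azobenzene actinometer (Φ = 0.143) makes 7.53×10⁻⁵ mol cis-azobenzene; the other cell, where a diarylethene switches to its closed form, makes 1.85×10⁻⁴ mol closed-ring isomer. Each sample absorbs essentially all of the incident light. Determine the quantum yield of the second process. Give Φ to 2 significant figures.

Φ = 0.35

Photons absorbed by the actinometer: 7.53×10⁻⁵ / 0.143 = 5.266×10⁻⁴ mol.
Φ(unknown) = 1.85×10⁻⁴ / 5.266×10⁻⁴ = 0.35.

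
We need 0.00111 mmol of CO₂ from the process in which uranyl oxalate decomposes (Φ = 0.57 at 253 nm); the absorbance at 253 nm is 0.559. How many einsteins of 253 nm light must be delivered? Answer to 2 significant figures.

Product: 0.00111 mmol = 1.11×10⁻⁶ mol.
Photons that must be absorbed: 1.11×10⁻⁶ / 0.57 = 1.947×10⁻⁶ mol.
Fraction absorbed: 1 − 10^(−0.559) = 0.7239.
Incident photons needed: 1.947×10⁻⁶ / 0.7239 = 2.690×10⁻⁶ mol.

2.7×10⁻⁶ einstein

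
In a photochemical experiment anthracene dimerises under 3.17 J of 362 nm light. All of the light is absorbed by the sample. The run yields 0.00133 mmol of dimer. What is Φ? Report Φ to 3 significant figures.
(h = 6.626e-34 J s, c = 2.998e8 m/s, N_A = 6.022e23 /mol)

Product: 0.00133 mmol = 1.33e-6 mol.
Photon energy at 362 nm: hc/λ = (6.626e-34)(2.998e8)/(362e-9) = 5.487e-19 J.
Photons incident: 3.17 / 5.487e-19 = 5.777e18, i.e. 5.777e18/6.022e23 = 9.593e-6 mol.
Φ = 1.33e-6 mol / 9.593e-6 mol photons = 0.139.

Φ = 0.139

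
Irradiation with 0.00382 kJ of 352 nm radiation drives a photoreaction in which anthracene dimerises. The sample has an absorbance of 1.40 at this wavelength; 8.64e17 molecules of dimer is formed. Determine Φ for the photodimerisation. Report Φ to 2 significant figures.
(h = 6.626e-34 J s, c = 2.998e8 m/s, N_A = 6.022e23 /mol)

Φ = 0.13

Product: 8.64e17 / 6.022e23 = 1.435e-6 mol.
Photon energy at 352 nm: hc/λ = (6.626e-34)(2.998e8)/(352e-9) = 5.643e-19 J.
Incident energy: 0.00382 kJ = 3.82 J.
Photons incident: 3.82 / 5.643e-19 = 6.769e18, i.e. 6.769e18/6.022e23 = 1.124e-5 mol.
Fraction absorbed: 1 − 10^(−1.40) = 0.9602.
Photons absorbed: 0.9602 × 1.124e-5 = 1.079e-5 mol.
Φ = 1.435e-6 mol / 1.079e-5 mol photons = 0.13.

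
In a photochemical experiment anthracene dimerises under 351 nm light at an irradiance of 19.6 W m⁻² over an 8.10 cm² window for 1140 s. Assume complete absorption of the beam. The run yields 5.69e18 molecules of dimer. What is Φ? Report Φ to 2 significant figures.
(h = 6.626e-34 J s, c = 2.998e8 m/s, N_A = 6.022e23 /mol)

Φ = 0.18

Product: 5.69e18 / 6.022e23 = 9.449e-6 mol.
Photon energy at 351 nm: hc/λ = (6.626e-34)(2.998e8)/(351e-9) = 5.659e-19 J.
Energy delivered: (19.6 W m⁻²)(8.10e-4 m²)(1140 s) = 18.10 J.
Photons incident: 18.10 / 5.659e-19 = 3.198e19, i.e. 3.198e19/6.022e23 = 5.311e-5 mol.
Φ = 9.449e-6 mol / 5.311e-5 mol photons = 0.18.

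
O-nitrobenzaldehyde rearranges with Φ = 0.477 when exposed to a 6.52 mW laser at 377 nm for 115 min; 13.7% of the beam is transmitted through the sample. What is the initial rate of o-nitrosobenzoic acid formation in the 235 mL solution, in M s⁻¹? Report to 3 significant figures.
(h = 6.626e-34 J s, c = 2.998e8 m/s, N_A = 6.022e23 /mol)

3.60e-8 M s⁻¹

Photon energy at 377 nm: hc/λ = (6.626e-34)(2.998e8)/(377e-9) = 5.269e-19 J.
Energy delivered: (6.52 mW)(6900 s) = 44.99 J.
Photons incident: 44.99 / 5.269e-19 = 8.539e19, i.e. 8.539e19/6.022e23 = 1.418e-4 mol.
Fraction absorbed: 1 − 13.7/100 = 0.8630.
Photons absorbed: 0.8630 × 1.418e-4 = 1.224e-4 mol.
Product formed: 0.477 × 1.224e-4 = 5.838e-5 mol.
Rate: 5.838e-5 mol / (6900 s × 0.235 L) = 3.60e-8 M s⁻¹.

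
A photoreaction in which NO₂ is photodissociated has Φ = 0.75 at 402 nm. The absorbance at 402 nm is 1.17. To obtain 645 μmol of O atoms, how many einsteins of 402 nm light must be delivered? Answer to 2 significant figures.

Product: 645 μmol = 6.45×10⁻⁴ mol.
Photons that must be absorbed: 6.45×10⁻⁴ / 0.75 = 8.600×10⁻⁴ mol.
Fraction absorbed: 1 − 10^(−1.17) = 0.9324.
Incident photons needed: 8.600×10⁻⁴ / 0.9324 = 9.224×10⁻⁴ mol.

9.2×10⁻⁴ einstein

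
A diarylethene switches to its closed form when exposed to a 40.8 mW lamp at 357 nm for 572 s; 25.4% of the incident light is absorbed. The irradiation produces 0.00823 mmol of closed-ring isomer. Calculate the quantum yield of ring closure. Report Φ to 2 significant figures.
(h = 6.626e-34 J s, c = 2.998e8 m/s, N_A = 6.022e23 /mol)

Φ = 0.47

Product: 0.00823 mmol = 8.23e-6 mol.
Photon energy at 357 nm: hc/λ = (6.626e-34)(2.998e8)/(357e-9) = 5.564e-19 J.
Energy delivered: (40.8 mW)(572 s) = 23.34 J.
Photons incident: 23.34 / 5.564e-19 = 4.195e19, i.e. 4.195e19/6.022e23 = 6.966e-5 mol.
Photons absorbed: 0.254 × 6.966e-5 = 1.769e-5 mol.
Φ = 8.23e-6 mol / 1.769e-5 mol photons = 0.47.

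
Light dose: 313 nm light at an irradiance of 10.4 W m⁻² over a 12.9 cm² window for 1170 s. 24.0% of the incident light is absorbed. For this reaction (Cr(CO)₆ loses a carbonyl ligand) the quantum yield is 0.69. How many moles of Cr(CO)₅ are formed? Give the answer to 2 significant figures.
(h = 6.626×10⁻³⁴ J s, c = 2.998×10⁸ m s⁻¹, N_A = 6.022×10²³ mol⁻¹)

Photon energy at 313 nm: hc/λ = (6.626×10⁻³⁴)(2.998×10⁸)/(313×10⁻⁹) = 6.347×10⁻¹⁹ J.
Energy delivered: (10.4 W m⁻²)(12.9×10⁻⁴ m²)(1170 s) = 15.70 J.
Photons incident: 15.70 / 6.347×10⁻¹⁹ = 2.474×10¹⁹, i.e. 2.474×10¹⁹/6.022×10²³ = 4.108×10⁻⁵ mol.
Photons absorbed: 0.240 × 4.108×10⁻⁵ = 9.859×10⁻⁶ mol.
Product: Φ × n_abs = 0.69 × 9.859×10⁻⁶ = 6.803×10⁻⁶ mol.

6.8×10⁻⁶ mol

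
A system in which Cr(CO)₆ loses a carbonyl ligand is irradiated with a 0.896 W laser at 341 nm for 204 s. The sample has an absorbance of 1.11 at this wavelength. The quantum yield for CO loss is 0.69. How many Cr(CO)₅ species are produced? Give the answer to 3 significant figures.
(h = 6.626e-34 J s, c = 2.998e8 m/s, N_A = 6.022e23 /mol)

2.00e20 species

Photon energy at 341 nm: hc/λ = (6.626e-34)(2.998e8)/(341e-9) = 5.825e-19 J.
Energy delivered: (0.896 W)(204 s) = 182.8 J.
Photons incident: 182.8 / 5.825e-19 = 3.138e20, i.e. 3.138e20/6.022e23 = 5.211e-4 mol.
Fraction absorbed: 1 − 10^(−1.11) = 0.9224.
Photons absorbed: 0.9224 × 5.211e-4 = 4.807e-4 mol.
Product: Φ × n_abs = 0.69 × 4.807e-4 = 3.317e-4 mol.
As a count: 3.317e-4 × 6.022e23 = 2.00e20.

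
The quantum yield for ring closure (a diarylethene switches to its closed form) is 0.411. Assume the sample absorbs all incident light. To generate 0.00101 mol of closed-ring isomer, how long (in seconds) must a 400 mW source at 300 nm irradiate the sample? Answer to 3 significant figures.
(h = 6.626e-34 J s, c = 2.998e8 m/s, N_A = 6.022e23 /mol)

t ≈ 2450 s

Photons that must be absorbed: 0.00101 / 0.411 = 0.002457 mol.
Photon energy: hc/λ = 6.622e-19 J; per mole, 3.988e5 J mol⁻¹.
Energy required: 0.002457 × 3.988e5 = 979.9 J.
Time: 979.9 J / 0.4 W = 2450 s.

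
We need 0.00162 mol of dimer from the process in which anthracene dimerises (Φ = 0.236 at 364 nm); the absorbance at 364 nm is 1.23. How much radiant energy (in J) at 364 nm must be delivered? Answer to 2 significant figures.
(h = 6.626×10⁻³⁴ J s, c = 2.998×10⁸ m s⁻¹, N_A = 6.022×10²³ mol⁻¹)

Photons that must be absorbed: 0.00162 / 0.236 = 0.006864 mol.
Fraction absorbed: 1 − 10^(−1.23) = 0.9411.
Incident photons needed: 0.006864 / 0.9411 = 0.007294 mol.
Photon energy: hc/λ = 5.457×10⁻¹⁹ J; per mole, 3.286×10⁵ J mol⁻¹.
Energy required: 0.007294 × 3.286×10⁵ = 2400 J.

2400 J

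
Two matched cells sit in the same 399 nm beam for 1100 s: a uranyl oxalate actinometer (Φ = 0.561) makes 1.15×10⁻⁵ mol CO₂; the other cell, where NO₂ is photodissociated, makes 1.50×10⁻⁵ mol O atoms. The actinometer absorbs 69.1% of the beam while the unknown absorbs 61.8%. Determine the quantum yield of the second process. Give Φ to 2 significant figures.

Φ = 0.82

Photons absorbed by the actinometer: 1.15×10⁻⁵ / 0.561 = 2.050×10⁻⁵ mol.
Incident flux: 2.050×10⁻⁵ / 0.691 = 2.967×10⁻⁵ einstein.
Absorbed by unknown: 0.618 × 2.967×10⁻⁵ = 1.834×10⁻⁵ mol.
Φ(unknown) = 1.50×10⁻⁵ / 1.834×10⁻⁵ = 0.82.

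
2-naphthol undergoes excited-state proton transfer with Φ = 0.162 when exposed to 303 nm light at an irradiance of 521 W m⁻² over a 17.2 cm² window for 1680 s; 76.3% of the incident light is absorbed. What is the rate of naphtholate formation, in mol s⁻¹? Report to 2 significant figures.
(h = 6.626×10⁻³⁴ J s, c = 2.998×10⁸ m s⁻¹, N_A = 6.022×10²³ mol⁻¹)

Photon energy at 303 nm: hc/λ = (6.626×10⁻³⁴)(2.998×10⁸)/(303×10⁻⁹) = 6.556×10⁻¹⁹ J.
Energy delivered: (521 W m⁻²)(17.2×10⁻⁴ m²)(1680 s) = 1505 J.
Photons incident: 1505 / 6.556×10⁻¹⁹ = 2.296×10²¹, i.e. 2.296×10²¹/6.022×10²³ = 0.003813 mol.
Photons absorbed: 0.763 × 0.003813 = 0.002909 mol.
Product formed: 0.162 × 0.002909 = 4.713×10⁻⁴ mol.
Rate: 4.713×10⁻⁴ / 1680 s = 2.8×10⁻⁷ mol s⁻¹.

2.8×10⁻⁷ mol s⁻¹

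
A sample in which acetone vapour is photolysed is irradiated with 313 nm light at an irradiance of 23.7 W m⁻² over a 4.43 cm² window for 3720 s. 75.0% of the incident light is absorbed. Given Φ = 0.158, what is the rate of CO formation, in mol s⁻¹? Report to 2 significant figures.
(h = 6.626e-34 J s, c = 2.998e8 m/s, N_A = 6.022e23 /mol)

3.3e-9 mol s⁻¹

Photon energy at 313 nm: hc/λ = (6.626e-34)(2.998e8)/(313e-9) = 6.347e-19 J.
Energy delivered: (23.7 W m⁻²)(4.43e-4 m²)(3720 s) = 39.06 J.
Photons incident: 39.06 / 6.347e-19 = 6.154e19, i.e. 6.154e19/6.022e23 = 1.022e-4 mol.
Photons absorbed: 0.750 × 1.022e-4 = 7.665e-5 mol.
Product formed: 0.158 × 7.665e-5 = 1.211e-5 mol.
Rate: 1.211e-5 / 3720 s = 3.3e-9 mol s⁻¹.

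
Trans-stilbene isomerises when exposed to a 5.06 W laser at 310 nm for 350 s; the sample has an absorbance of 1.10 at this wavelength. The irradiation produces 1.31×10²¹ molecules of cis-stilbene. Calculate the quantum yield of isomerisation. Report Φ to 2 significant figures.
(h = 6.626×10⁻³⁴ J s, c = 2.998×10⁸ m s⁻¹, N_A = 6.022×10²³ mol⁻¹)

Φ = 0.51

Product: 1.31×10²¹ / 6.022×10²³ = 0.002175 mol.
Photon energy at 310 nm: hc/λ = (6.626×10⁻³⁴)(2.998×10⁸)/(310×10⁻⁹) = 6.408×10⁻¹⁹ J.
Energy delivered: (5.06 W)(350 s) = 1771 J.
Photons incident: 1771 / 6.408×10⁻¹⁹ = 2.764×10²¹, i.e. 2.764×10²¹/6.022×10²³ = 0.004590 mol.
Fraction absorbed: 1 − 10^(−1.10) = 0.9206.
Photons absorbed: 0.9206 × 0.004590 = 0.004226 mol.
Φ = 0.002175 mol / 0.004226 mol photons = 0.51.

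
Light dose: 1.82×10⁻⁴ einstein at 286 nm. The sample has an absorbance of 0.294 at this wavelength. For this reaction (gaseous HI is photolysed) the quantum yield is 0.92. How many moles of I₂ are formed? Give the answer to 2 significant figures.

Fraction absorbed: 1 − 10^(−0.294) = 0.4918.
Photons absorbed: 0.4918 × 1.82×10⁻⁴ = 8.951×10⁻⁵ mol.
Product: Φ × n_abs = 0.92 × 8.951×10⁻⁵ = 8.235×10⁻⁵ mol.

8.2×10⁻⁵ mol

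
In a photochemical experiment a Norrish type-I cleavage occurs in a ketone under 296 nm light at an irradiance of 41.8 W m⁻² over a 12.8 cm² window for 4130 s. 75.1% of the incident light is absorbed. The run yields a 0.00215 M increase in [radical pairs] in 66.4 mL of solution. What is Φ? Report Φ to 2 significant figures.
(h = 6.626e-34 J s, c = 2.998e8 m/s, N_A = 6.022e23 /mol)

Φ = 0.35

Product: (0.00215 M)(0.0664 L) = 1.428e-4 mol.
Photon energy at 296 nm: hc/λ = (6.626e-34)(2.998e8)/(296e-9) = 6.711e-19 J.
Energy delivered: (41.8 W m⁻²)(12.8e-4 m²)(4130 s) = 221.0 J.
Photons incident: 221.0 / 6.711e-19 = 3.293e20, i.e. 3.293e20/6.022e23 = 5.468e-4 mol.
Photons absorbed: 0.751 × 5.468e-4 = 4.106e-4 mol.
Φ = 1.428e-4 mol / 4.106e-4 mol photons = 0.35.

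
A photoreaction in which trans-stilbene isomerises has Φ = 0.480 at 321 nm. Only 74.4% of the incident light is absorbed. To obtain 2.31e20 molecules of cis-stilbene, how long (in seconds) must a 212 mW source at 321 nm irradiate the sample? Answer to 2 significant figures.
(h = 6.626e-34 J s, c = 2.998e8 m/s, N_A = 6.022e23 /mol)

t ≈ 1900 s

Product: 2.31e20 / 6.022e23 = 3.836e-4 mol.
Photons that must be absorbed: 3.836e-4 / 0.480 = 7.992e-4 mol.
Incident photons needed: 7.992e-4 / 0.744 = 0.001074 mol.
Photon energy: hc/λ = 6.188e-19 J; per mole, 3.726e5 J mol⁻¹.
Energy required: 0.001074 × 3.726e5 = 400.2 J.
Time: 400.2 J / 0.212 W = 1900 s.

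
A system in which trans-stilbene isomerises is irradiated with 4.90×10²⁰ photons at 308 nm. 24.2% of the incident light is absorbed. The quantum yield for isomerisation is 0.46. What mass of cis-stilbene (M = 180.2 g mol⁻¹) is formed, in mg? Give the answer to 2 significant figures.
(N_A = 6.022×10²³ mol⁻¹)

16 mg

Moles of photons: 4.90×10²⁰ / 6.022×10²³ = 8.137×10⁻⁴ mol.
Photons absorbed: 0.242 × 8.137×10⁻⁴ = 1.969×10⁻⁴ mol.
Product: Φ × n_abs = 0.46 × 1.969×10⁻⁴ = 9.057×10⁻⁵ mol.
Mass: 9.057×10⁻⁵ × 180.2 = 0.01632 g = 16 mg.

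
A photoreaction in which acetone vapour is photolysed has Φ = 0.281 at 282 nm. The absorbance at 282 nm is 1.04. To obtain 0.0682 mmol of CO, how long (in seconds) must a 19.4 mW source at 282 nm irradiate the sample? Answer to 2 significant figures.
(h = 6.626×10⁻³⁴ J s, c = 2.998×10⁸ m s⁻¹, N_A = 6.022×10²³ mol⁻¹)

t ≈ 5800 s

Product: 0.0682 mmol = 6.82×10⁻⁵ mol.
Photons that must be absorbed: 6.82×10⁻⁵ / 0.281 = 2.427×10⁻⁴ mol.
Fraction absorbed: 1 − 10^(−1.04) = 0.9088.
Incident photons needed: 2.427×10⁻⁴ / 0.9088 = 2.671×10⁻⁴ mol.
Photon energy: hc/λ = 7.044×10⁻¹⁹ J; per mole, 4.242×10⁵ J mol⁻¹.
Energy required: 2.671×10⁻⁴ × 4.242×10⁵ = 113.3 J.
Time: 113.3 J / 0.0194 W = 5800 s.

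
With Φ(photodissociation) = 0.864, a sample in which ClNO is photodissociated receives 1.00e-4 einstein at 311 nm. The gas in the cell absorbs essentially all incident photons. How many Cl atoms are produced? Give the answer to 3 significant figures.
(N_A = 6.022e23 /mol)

5.20e19 atoms

Product: Φ × n_abs = 0.864 × 1.00e-4 = 8.640e-5 mol.
As a count: 8.640e-5 × 6.022e23 = 5.20e19.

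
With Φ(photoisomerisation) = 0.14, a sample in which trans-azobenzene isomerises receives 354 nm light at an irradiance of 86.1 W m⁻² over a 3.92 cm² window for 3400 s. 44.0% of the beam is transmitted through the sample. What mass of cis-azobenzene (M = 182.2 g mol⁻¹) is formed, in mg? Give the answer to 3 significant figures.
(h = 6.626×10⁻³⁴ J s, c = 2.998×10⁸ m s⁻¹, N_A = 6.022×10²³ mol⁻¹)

Photon energy at 354 nm: hc/λ = (6.626×10⁻³⁴)(2.998×10⁸)/(354×10⁻⁹) = 5.612×10⁻¹⁹ J.
Energy delivered: (86.1 W m⁻²)(3.92×10⁻⁴ m²)(3400 s) = 114.8 J.
Photons incident: 114.8 / 5.612×10⁻¹⁹ = 2.046×10²⁰, i.e. 2.046×10²⁰/6.022×10²³ = 3.398×10⁻⁴ mol.
Fraction absorbed: 1 − 44.0/100 = 0.5600.
Photons absorbed: 0.5600 × 3.398×10⁻⁴ = 1.903×10⁻⁴ mol.
Product: Φ × n_abs = 0.14 × 1.903×10⁻⁴ = 2.664×10⁻⁵ mol.
Mass: 2.664×10⁻⁵ × 182.2 = 0.004854 g = 4.85 mg.

4.85 mg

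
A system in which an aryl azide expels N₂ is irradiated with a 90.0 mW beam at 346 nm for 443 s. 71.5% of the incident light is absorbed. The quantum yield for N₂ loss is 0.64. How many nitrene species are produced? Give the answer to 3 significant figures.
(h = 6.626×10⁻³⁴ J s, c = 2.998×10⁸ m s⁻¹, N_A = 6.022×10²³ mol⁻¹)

3.18×10¹⁹ species

Photon energy at 346 nm: hc/λ = (6.626×10⁻³⁴)(2.998×10⁸)/(346×10⁻⁹) = 5.741×10⁻¹⁹ J.
Energy delivered: (90.0 mW)(443 s) = 39.87 J.
Photons incident: 39.87 / 5.741×10⁻¹⁹ = 6.945×10¹⁹, i.e. 6.945×10¹⁹/6.022×10²³ = 1.153×10⁻⁴ mol.
Photons absorbed: 0.715 × 1.153×10⁻⁴ = 8.244×10⁻⁵ mol.
Product: Φ × n_abs = 0.64 × 8.244×10⁻⁵ = 5.276×10⁻⁵ mol.
As a count: 5.276×10⁻⁵ × 6.022×10²³ = 3.18×10¹⁹.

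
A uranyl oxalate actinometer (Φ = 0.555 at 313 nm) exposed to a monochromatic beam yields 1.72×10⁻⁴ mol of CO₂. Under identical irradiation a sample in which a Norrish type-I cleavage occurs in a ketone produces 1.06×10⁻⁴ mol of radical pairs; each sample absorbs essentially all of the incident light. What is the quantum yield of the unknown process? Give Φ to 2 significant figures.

Φ = 0.34

Photons absorbed by the actinometer: 1.72×10⁻⁴ / 0.555 = 3.099×10⁻⁴ mol.
Φ(unknown) = 1.06×10⁻⁴ / 3.099×10⁻⁴ = 0.34.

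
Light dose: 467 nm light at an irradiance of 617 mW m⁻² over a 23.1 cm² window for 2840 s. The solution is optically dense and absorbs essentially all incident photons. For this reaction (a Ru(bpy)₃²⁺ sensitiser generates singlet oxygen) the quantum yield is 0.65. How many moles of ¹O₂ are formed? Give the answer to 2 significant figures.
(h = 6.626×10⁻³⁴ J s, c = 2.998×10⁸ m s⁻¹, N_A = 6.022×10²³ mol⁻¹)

1.0×10⁻⁵ mol

Photon energy at 467 nm: hc/λ = (6.626×10⁻³⁴)(2.998×10⁸)/(467×10⁻⁹) = 4.254×10⁻¹⁹ J.
Energy delivered: (617 mW m⁻²)(23.1×10⁻⁴ m²)(2840 s) = 4.048 J.
Photons incident: 4.048 / 4.254×10⁻¹⁹ = 9.516×10¹⁸, i.e. 9.516×10¹⁸/6.022×10²³ = 1.580×10⁻⁵ mol.
Product: Φ × n_abs = 0.65 × 1.580×10⁻⁵ = 1.027×10⁻⁵ mol.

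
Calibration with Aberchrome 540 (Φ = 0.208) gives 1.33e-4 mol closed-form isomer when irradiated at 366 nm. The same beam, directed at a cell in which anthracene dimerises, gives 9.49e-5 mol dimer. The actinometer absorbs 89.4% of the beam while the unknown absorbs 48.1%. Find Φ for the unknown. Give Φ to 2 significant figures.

Φ = 0.28

Photons absorbed by the actinometer: 1.33e-4 / 0.208 = 6.394e-4 mol.
Incident flux: 6.394e-4 / 0.894 = 7.152e-4 einstein.
Absorbed by unknown: 0.481 × 7.152e-4 = 3.440e-4 mol.
Φ(unknown) = 9.49e-5 / 3.440e-4 = 0.28.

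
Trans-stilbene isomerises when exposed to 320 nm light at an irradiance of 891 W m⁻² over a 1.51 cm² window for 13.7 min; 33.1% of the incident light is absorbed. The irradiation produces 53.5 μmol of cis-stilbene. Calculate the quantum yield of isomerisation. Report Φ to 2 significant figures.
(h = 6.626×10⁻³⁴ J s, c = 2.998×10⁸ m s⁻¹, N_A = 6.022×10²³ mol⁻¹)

Product: 53.5 μmol = 5.35×10⁻⁵ mol.
Photon energy at 320 nm: hc/λ = (6.626×10⁻³⁴)(2.998×10⁸)/(320×10⁻⁹) = 6.208×10⁻¹⁹ J.
Energy delivered: (891 W m⁻²)(1.51×10⁻⁴ m²)(822 s) = 110.6 J.
Photons incident: 110.6 / 6.208×10⁻¹⁹ = 1.782×10²⁰, i.e. 1.782×10²⁰/6.022×10²³ = 2.959×10⁻⁴ mol.
Photons absorbed: 0.331 × 2.959×10⁻⁴ = 9.794×10⁻⁵ mol.
Φ = 5.35×10⁻⁵ mol / 9.794×10⁻⁵ mol photons = 0.55.

Φ = 0.55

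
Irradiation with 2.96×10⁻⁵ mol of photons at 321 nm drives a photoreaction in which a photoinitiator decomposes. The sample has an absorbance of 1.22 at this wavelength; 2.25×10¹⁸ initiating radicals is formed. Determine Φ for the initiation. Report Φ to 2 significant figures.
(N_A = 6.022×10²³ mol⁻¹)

Product: 2.25×10¹⁸ / 6.022×10²³ = 3.736×10⁻⁶ mol.
Fraction absorbed: 1 − 10^(−1.22) = 0.9397.
Photons absorbed: 0.9397 × 2.96×10⁻⁵ = 2.782×10⁻⁵ mol.
Φ = 3.736×10⁻⁶ mol / 2.782×10⁻⁵ mol photons = 0.13.

Φ = 0.13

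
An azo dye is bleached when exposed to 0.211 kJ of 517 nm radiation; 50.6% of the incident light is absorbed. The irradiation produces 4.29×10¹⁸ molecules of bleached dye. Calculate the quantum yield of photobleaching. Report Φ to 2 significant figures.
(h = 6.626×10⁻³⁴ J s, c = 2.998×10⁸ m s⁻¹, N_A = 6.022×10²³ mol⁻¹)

Product: 4.29×10¹⁸ / 6.022×10²³ = 7.124×10⁻⁶ mol.
Photon energy at 517 nm: hc/λ = (6.626×10⁻³⁴)(2.998×10⁸)/(517×10⁻⁹) = 3.842×10⁻¹⁹ J.
Incident energy: 0.211 kJ = 211 J.
Photons incident: 211 / 3.842×10⁻¹⁹ = 5.492×10²⁰, i.e. 5.492×10²⁰/6.022×10²³ = 9.120×10⁻⁴ mol.
Photons absorbed: 0.506 × 9.120×10⁻⁴ = 4.615×10⁻⁴ mol.
Φ = 7.124×10⁻⁶ mol / 4.615×10⁻⁴ mol photons = 0.015.

Φ = 0.015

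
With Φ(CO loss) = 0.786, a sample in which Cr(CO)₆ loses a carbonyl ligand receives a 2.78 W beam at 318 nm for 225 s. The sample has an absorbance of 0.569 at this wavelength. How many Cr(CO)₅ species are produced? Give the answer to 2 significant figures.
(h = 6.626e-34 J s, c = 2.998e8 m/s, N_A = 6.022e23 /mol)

Photon energy at 318 nm: hc/λ = (6.626e-34)(2.998e8)/(318e-9) = 6.247e-19 J.
Energy delivered: (2.78 W)(225 s) = 625.5 J.
Photons incident: 625.5 / 6.247e-19 = 1.001e21, i.e. 1.001e21/6.022e23 = 0.001662 mol.
Fraction absorbed: 1 − 10^(−0.569) = 0.7302.
Photons absorbed: 0.7302 × 0.001662 = 0.001214 mol.
Product: Φ × n_abs = 0.786 × 0.001214 = 9.542e-4 mol.
As a count: 9.542e-4 × 6.022e23 = 5.7e20.

5.7e20 species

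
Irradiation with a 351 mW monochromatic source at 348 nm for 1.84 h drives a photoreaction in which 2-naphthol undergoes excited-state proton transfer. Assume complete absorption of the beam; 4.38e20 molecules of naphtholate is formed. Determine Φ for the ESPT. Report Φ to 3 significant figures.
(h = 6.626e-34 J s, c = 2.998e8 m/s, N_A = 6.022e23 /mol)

Product: 4.38e20 / 6.022e23 = 7.273e-4 mol.
Photon energy at 348 nm: hc/λ = (6.626e-34)(2.998e8)/(348e-9) = 5.708e-19 J.
Energy delivered: (351 mW)(6624 s) = 2325 J.
Photons incident: 2325 / 5.708e-19 = 4.073e21, i.e. 4.073e21/6.022e23 = 0.006764 mol.
Φ = 7.273e-4 mol / 0.006764 mol photons = 0.108.

Φ = 0.108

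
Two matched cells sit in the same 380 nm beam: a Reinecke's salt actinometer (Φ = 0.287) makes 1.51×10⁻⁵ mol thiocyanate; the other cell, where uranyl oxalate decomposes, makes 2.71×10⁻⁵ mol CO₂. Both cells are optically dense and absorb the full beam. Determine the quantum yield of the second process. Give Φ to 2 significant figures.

Φ = 0.52

Photons absorbed by the actinometer: 1.51×10⁻⁵ / 0.287 = 5.261×10⁻⁵ mol.
Φ(unknown) = 2.71×10⁻⁵ / 5.261×10⁻⁵ = 0.52.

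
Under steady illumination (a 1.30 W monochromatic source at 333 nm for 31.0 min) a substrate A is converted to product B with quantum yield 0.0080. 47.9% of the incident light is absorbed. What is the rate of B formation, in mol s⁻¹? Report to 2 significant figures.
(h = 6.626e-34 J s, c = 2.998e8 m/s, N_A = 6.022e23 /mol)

Photon energy at 333 nm: hc/λ = (6.626e-34)(2.998e8)/(333e-9) = 5.965e-19 J.
Energy delivered: (1.30 W)(1860 s) = 2418 J.
Photons incident: 2418 / 5.965e-19 = 4.054e21, i.e. 4.054e21/6.022e23 = 0.006732 mol.
Photons absorbed: 0.479 × 0.006732 = 0.003225 mol.
Product formed: 0.0080 × 0.003225 = 2.580e-5 mol.
Rate: 2.580e-5 / 1860 s = 1.4e-8 mol s⁻¹.

1.4e-8 mol s⁻¹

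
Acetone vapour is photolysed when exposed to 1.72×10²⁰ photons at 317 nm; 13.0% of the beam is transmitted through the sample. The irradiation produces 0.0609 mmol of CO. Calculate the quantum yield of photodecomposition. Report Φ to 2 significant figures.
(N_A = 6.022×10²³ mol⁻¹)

Φ = 0.25

Product: 0.0609 mmol = 6.09×10⁻⁵ mol.
Moles of photons: 1.72×10²⁰ / 6.022×10²³ = 2.856×10⁻⁴ mol.
Fraction absorbed: 1 − 13.0/100 = 0.8700.
Photons absorbed: 0.8700 × 2.856×10⁻⁴ = 2.485×10⁻⁴ mol.
Φ = 6.09×10⁻⁵ mol / 2.485×10⁻⁴ mol photons = 0.25.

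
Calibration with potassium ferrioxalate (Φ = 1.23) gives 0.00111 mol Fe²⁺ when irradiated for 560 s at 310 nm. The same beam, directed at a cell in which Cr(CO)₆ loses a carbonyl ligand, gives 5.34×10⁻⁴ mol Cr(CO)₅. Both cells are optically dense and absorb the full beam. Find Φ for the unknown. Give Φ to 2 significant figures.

Φ = 0.59

Photons absorbed by the actinometer: 0.00111 / 1.23 = 9.024×10⁻⁴ mol.
Φ(unknown) = 5.34×10⁻⁴ / 9.024×10⁻⁴ = 0.59.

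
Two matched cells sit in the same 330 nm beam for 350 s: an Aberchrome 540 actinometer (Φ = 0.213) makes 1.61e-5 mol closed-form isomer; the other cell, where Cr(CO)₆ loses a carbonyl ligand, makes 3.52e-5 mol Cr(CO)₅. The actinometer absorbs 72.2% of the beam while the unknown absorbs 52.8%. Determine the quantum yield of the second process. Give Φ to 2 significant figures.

Φ = 0.64

Photons absorbed by the actinometer: 1.61e-5 / 0.213 = 7.559e-5 mol.
Incident flux: 7.559e-5 / 0.722 = 1.047e-4 einstein.
Absorbed by unknown: 0.528 × 1.047e-4 = 5.528e-5 mol.
Φ(unknown) = 3.52e-5 / 5.528e-5 = 0.64.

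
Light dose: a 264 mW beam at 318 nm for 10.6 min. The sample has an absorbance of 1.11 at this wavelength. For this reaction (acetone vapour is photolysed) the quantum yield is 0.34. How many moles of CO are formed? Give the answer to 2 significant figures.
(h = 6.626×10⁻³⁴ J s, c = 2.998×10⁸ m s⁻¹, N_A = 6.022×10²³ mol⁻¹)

1.4×10⁻⁴ mol

Photon energy at 318 nm: hc/λ = (6.626×10⁻³⁴)(2.998×10⁸)/(318×10⁻⁹) = 6.247×10⁻¹⁹ J.
Energy delivered: (264 mW)(636 s) = 167.9 J.
Photons incident: 167.9 / 6.247×10⁻¹⁹ = 2.688×10²⁰, i.e. 2.688×10²⁰/6.022×10²³ = 4.464×10⁻⁴ mol.
Fraction absorbed: 1 − 10^(−1.11) = 0.9224.
Photons absorbed: 0.9224 × 4.464×10⁻⁴ = 4.118×10⁻⁴ mol.
Product: Φ × n_abs = 0.34 × 4.118×10⁻⁴ = 1.400×10⁻⁴ mol.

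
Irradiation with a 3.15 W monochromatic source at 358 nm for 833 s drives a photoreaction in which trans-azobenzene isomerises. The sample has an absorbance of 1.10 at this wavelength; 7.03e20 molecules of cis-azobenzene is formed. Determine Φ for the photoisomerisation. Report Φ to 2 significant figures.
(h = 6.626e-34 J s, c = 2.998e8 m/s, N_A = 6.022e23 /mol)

Φ = 0.16

Product: 7.03e20 / 6.022e23 = 0.001167 mol.
Photon energy at 358 nm: hc/λ = (6.626e-34)(2.998e8)/(358e-9) = 5.549e-19 J.
Energy delivered: (3.15 W)(833 s) = 2624 J.
Photons incident: 2624 / 5.549e-19 = 4.729e21, i.e. 4.729e21/6.022e23 = 0.007853 mol.
Fraction absorbed: 1 − 10^(−1.10) = 0.9206.
Photons absorbed: 0.9206 × 0.007853 = 0.007229 mol.
Φ = 0.001167 mol / 0.007229 mol photons = 0.16.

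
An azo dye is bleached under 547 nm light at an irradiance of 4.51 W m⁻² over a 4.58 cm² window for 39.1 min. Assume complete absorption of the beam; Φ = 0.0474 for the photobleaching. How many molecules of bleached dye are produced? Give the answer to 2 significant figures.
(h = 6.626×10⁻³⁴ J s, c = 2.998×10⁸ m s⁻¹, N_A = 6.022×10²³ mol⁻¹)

6.3×10¹⁷ molecules

Photon energy at 547 nm: hc/λ = (6.626×10⁻³⁴)(2.998×10⁸)/(547×10⁻⁹) = 3.632×10⁻¹⁹ J.
Energy delivered: (4.51 W m⁻²)(4.58×10⁻⁴ m²)(2346 s) = 4.846 J.
Photons incident: 4.846 / 3.632×10⁻¹⁹ = 1.334×10¹⁹, i.e. 1.334×10¹⁹/6.022×10²³ = 2.215×10⁻⁵ mol.
Product: Φ × n_abs = 0.0474 × 2.215×10⁻⁵ = 1.050×10⁻⁶ mol.
As a count: 1.050×10⁻⁶ × 6.022×10²³ = 6.3×10¹⁷.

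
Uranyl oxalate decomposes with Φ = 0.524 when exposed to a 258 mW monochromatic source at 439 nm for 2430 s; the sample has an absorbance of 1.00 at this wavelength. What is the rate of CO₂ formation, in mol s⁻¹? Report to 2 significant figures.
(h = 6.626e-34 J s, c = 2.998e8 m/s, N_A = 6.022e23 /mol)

Photon energy at 439 nm: hc/λ = (6.626e-34)(2.998e8)/(439e-9) = 4.525e-19 J.
Energy delivered: (258 mW)(2430 s) = 626.9 J.
Photons incident: 626.9 / 4.525e-19 = 1.385e21, i.e. 1.385e21/6.022e23 = 0.002300 mol.
Fraction absorbed: 1 − 10^(−1.00) = 0.9000.
Photons absorbed: 0.9000 × 0.002300 = 0.002070 mol.
Product formed: 0.524 × 0.002070 = 0.001085 mol.
Rate: 0.001085 / 2430 s = 4.5e-7 mol s⁻¹.

4.5e-7 mol s⁻¹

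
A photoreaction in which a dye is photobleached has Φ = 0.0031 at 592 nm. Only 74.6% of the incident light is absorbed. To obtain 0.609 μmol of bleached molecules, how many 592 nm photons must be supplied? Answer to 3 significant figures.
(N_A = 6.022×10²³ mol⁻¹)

1.59×10²⁰ photons

Product: 0.609 μmol = 6.09×10⁻⁷ mol.
Photons that must be absorbed: 6.09×10⁻⁷ / 0.0031 = 1.965×10⁻⁴ mol.
Incident photons needed: 1.965×10⁻⁴ / 0.746 = 2.634×10⁻⁴ mol.
Photon count: 2.634×10⁻⁴ × 6.022×10²³ = 1.59×10²⁰.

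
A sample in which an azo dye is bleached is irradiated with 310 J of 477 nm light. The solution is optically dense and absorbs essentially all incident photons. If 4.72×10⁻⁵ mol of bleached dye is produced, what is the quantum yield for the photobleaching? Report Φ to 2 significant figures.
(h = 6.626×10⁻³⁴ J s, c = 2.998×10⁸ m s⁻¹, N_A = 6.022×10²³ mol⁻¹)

Φ = 0.038

Photon energy at 477 nm: hc/λ = (6.626×10⁻³⁴)(2.998×10⁸)/(477×10⁻⁹) = 4.165×10⁻¹⁹ J.
Photons incident: 310 / 4.165×10⁻¹⁹ = 7.443×10²⁰, i.e. 7.443×10²⁰/6.022×10²³ = 0.001236 mol.
Φ = 4.72×10⁻⁵ mol / 0.001236 mol photons = 0.038.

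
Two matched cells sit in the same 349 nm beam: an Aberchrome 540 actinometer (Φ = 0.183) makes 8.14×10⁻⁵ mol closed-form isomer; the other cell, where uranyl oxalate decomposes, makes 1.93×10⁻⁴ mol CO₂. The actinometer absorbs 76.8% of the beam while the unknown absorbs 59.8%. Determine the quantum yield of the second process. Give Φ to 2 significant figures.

Photons absorbed by the actinometer: 8.14×10⁻⁵ / 0.183 = 4.448×10⁻⁴ mol.
Incident flux: 4.448×10⁻⁴ / 0.768 = 5.792×10⁻⁴ einstein.
Absorbed by unknown: 0.598 × 5.792×10⁻⁴ = 3.464×10⁻⁴ mol.
Φ(unknown) = 1.93×10⁻⁴ / 3.464×10⁻⁴ = 0.56.

Φ = 0.56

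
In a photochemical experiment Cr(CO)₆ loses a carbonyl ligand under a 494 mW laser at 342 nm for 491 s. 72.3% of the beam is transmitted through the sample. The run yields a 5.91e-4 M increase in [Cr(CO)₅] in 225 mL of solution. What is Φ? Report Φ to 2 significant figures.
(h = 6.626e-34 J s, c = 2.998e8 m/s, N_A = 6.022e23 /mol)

Product: (5.91e-4 M)(0.225 L) = 1.330e-4 mol.
Photon energy at 342 nm: hc/λ = (6.626e-34)(2.998e8)/(342e-9) = 5.808e-19 J.
Energy delivered: (494 mW)(491 s) = 242.6 J.
Photons incident: 242.6 / 5.808e-19 = 4.177e20, i.e. 4.177e20/6.022e23 = 6.936e-4 mol.
Fraction absorbed: 1 − 72.3/100 = 0.2770.
Photons absorbed: 0.2770 × 6.936e-4 = 1.921e-4 mol.
Φ = 1.330e-4 mol / 1.921e-4 mol photons = 0.69.

Φ = 0.69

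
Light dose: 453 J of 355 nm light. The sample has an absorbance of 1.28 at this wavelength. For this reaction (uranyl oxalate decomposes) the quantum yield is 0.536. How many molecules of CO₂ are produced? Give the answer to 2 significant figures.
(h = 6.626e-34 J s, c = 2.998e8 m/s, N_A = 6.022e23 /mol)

4.1e20 molecules

Photon energy at 355 nm: hc/λ = (6.626e-34)(2.998e8)/(355e-9) = 5.596e-19 J.
Photons incident: 453 / 5.596e-19 = 8.095e20, i.e. 8.095e20/6.022e23 = 0.001344 mol.
Fraction absorbed: 1 − 10^(−1.28) = 0.9475.
Photons absorbed: 0.9475 × 0.001344 = 0.001273 mol.
Product: Φ × n_abs = 0.536 × 0.001273 = 6.823e-4 mol.
As a count: 6.823e-4 × 6.022e23 = 4.1e20.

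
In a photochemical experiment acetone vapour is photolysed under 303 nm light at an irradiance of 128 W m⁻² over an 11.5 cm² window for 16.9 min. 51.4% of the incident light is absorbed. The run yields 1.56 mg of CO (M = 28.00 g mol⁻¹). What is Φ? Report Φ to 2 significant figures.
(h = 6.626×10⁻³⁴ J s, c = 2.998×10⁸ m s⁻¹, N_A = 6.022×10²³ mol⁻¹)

Product: 1.56 mg / 28.00 g mol⁻¹ = 5.571×10⁻⁵ mol.
Photon energy at 303 nm: hc/λ = (6.626×10⁻³⁴)(2.998×10⁸)/(303×10⁻⁹) = 6.556×10⁻¹⁹ J.
Energy delivered: (128 W m⁻²)(11.5×10⁻⁴ m²)(1014 s) = 149.3 J.
Photons incident: 149.3 / 6.556×10⁻¹⁹ = 2.277×10²⁰, i.e. 2.277×10²⁰/6.022×10²³ = 3.781×10⁻⁴ mol.
Photons absorbed: 0.514 × 3.781×10⁻⁴ = 1.943×10⁻⁴ mol.
Φ = 5.571×10⁻⁵ mol / 1.943×10⁻⁴ mol photons = 0.29.

Φ = 0.29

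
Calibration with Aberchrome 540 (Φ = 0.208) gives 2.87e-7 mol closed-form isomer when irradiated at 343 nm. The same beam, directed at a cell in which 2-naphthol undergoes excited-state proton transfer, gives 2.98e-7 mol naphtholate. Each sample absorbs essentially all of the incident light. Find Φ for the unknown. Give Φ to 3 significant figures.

Photons absorbed by the actinometer: 2.87e-7 / 0.208 = 1.380e-6 mol.
Φ(unknown) = 2.98e-7 / 1.380e-6 = 0.216.

Φ = 0.216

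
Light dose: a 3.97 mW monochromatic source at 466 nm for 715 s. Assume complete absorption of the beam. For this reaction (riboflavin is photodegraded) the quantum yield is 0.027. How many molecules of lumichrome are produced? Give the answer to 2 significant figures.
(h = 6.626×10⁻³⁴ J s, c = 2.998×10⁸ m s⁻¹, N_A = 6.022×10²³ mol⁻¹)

1.8×10¹⁷ molecules

Photon energy at 466 nm: hc/λ = (6.626×10⁻³⁴)(2.998×10⁸)/(466×10⁻⁹) = 4.263×10⁻¹⁹ J.
Energy delivered: (3.97 mW)(715 s) = 2.839 J.
Photons incident: 2.839 / 4.263×10⁻¹⁹ = 6.660×10¹⁸, i.e. 6.660×10¹⁸/6.022×10²³ = 1.106×10⁻⁵ mol.
Product: Φ × n_abs = 0.027 × 1.106×10⁻⁵ = 2.986×10⁻⁷ mol.
As a count: 2.986×10⁻⁷ × 6.022×10²³ = 1.8×10¹⁷.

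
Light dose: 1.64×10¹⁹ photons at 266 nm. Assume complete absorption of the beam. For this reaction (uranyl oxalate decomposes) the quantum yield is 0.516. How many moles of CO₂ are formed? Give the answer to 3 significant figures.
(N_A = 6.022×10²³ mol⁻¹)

1.41×10⁻⁵ mol

Moles of photons: 1.64×10¹⁹ / 6.022×10²³ = 2.723×10⁻⁵ mol.
Product: Φ × n_abs = 0.516 × 2.723×10⁻⁵ = 1.405×10⁻⁵ mol.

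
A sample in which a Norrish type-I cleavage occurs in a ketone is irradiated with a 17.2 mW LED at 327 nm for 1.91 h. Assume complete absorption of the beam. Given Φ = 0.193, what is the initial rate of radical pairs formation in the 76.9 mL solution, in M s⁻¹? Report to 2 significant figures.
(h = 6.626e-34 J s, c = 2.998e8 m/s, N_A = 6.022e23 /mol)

Photon energy at 327 nm: hc/λ = (6.626e-34)(2.998e8)/(327e-9) = 6.075e-19 J.
Energy delivered: (17.2 mW)(6876 s) = 118.3 J.
Photons incident: 118.3 / 6.075e-19 = 1.947e20, i.e. 1.947e20/6.022e23 = 3.233e-4 mol.
Product formed: 0.193 × 3.233e-4 = 6.240e-5 mol.
Rate: 6.240e-5 mol / (6876 s × 0.0769 L) = 1.2e-7 M s⁻¹.

1.2e-7 M s⁻¹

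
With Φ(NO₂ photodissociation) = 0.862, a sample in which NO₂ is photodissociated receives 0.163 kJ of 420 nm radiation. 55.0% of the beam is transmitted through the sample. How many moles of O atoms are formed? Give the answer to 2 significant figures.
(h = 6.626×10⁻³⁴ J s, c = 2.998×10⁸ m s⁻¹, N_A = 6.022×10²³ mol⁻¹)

Photon energy at 420 nm: hc/λ = (6.626×10⁻³⁴)(2.998×10⁸)/(420×10⁻⁹) = 4.730×10⁻¹⁹ J.
Incident energy: 0.163 kJ = 163 J.
Photons incident: 163 / 4.730×10⁻¹⁹ = 3.446×10²⁰, i.e. 3.446×10²⁰/6.022×10²³ = 5.722×10⁻⁴ mol.
Fraction absorbed: 1 − 55.0/100 = 0.4500.
Photons absorbed: 0.4500 × 5.722×10⁻⁴ = 2.575×10⁻⁴ mol.
Product: Φ × n_abs = 0.862 × 2.575×10⁻⁴ = 2.220×10⁻⁴ mol.

2.2×10⁻⁴ mol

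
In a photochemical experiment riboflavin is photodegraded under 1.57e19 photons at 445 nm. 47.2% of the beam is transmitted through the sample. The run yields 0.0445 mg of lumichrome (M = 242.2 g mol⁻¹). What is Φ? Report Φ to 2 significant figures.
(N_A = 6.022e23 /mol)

Product: 0.0445 mg / 242.2 g mol⁻¹ = 1.837e-7 mol.
Moles of photons: 1.57e19 / 6.022e23 = 2.607e-5 mol.
Fraction absorbed: 1 − 47.2/100 = 0.5280.
Photons absorbed: 0.5280 × 2.607e-5 = 1.376e-5 mol.
Φ = 1.837e-7 mol / 1.376e-5 mol photons = 0.013.

Φ = 0.013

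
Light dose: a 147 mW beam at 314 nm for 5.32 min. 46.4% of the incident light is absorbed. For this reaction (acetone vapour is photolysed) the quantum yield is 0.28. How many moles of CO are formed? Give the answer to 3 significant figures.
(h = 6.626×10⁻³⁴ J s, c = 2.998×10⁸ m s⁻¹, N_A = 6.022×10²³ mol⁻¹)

1.60×10⁻⁵ mol

Photon energy at 314 nm: hc/λ = (6.626×10⁻³⁴)(2.998×10⁸)/(314×10⁻⁹) = 6.326×10⁻¹⁹ J.
Energy delivered: (147 mW)(319.2 s) = 46.92 J.
Photons incident: 46.92 / 6.326×10⁻¹⁹ = 7.417×10¹⁹, i.e. 7.417×10¹⁹/6.022×10²³ = 1.232×10⁻⁴ mol.
Photons absorbed: 0.464 × 1.232×10⁻⁴ = 5.716×10⁻⁵ mol.
Product: Φ × n_abs = 0.28 × 5.716×10⁻⁵ = 1.600×10⁻⁵ mol.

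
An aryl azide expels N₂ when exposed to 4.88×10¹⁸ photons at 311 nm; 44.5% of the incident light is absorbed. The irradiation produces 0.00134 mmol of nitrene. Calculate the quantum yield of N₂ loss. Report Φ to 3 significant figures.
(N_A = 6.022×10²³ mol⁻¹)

Φ = 0.372

Product: 0.00134 mmol = 1.34×10⁻⁶ mol.
Moles of photons: 4.88×10¹⁸ / 6.022×10²³ = 8.104×10⁻⁶ mol.
Photons absorbed: 0.445 × 8.104×10⁻⁶ = 3.606×10⁻⁶ mol.
Φ = 1.34×10⁻⁶ mol / 3.606×10⁻⁶ mol photons = 0.372.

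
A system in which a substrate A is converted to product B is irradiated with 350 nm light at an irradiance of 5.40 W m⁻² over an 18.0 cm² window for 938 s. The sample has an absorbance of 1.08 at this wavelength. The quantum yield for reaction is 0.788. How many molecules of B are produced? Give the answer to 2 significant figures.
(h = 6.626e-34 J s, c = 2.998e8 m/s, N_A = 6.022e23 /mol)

1.2e19 molecules

Photon energy at 350 nm: hc/λ = (6.626e-34)(2.998e8)/(350e-9) = 5.676e-19 J.
Energy delivered: (5.40 W m⁻²)(18.0e-4 m²)(938 s) = 9.117 J.
Photons incident: 9.117 / 5.676e-19 = 1.606e19, i.e. 1.606e19/6.022e23 = 2.667e-5 mol.
Fraction absorbed: 1 − 10^(−1.08) = 0.9168.
Photons absorbed: 0.9168 × 2.667e-5 = 2.445e-5 mol.
Product: Φ × n_abs = 0.788 × 2.445e-5 = 1.927e-5 mol.
As a count: 1.927e-5 × 6.022e23 = 1.2e19.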